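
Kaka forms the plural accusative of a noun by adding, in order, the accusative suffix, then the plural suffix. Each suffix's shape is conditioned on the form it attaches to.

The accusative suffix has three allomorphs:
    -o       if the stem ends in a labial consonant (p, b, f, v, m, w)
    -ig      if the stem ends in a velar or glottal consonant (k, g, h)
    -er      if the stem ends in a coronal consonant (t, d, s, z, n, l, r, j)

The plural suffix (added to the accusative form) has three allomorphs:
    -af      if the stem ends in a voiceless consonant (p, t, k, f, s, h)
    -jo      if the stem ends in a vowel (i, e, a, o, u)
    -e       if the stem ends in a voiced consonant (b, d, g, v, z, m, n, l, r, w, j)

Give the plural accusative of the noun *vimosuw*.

*vimosuw* — final consonant /w/ (labial) → -o → *vimosuwo*.
The final sound of the accusative form *vimosuwo* is /o/, which is a vowel, so the plural suffix is -jo, giving *vimosuwojo*.

vimosuwojo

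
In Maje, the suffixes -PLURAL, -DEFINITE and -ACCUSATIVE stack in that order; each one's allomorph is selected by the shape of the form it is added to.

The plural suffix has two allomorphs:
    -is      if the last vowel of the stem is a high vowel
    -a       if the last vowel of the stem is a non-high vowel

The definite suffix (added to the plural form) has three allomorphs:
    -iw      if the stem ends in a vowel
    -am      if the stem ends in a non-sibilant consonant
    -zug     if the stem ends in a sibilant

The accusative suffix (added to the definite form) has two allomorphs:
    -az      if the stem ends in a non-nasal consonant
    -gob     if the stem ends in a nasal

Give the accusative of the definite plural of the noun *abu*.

*abu* — last vowel /u/ (a high vowel) → -is → *abuis*.
The plural form *abuis* — final sound /s/ (a sibilant) → -zug → *abuiszug*.
The definite form *abuiszug* — final consonant /g/ (non-nasal) → -az → *abuiszugaz*.

abuiszugaz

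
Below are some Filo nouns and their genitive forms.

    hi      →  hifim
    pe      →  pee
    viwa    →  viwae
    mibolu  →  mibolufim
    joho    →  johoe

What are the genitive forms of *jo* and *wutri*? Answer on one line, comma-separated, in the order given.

Looking at the last vowel of each stem: -fim when the last vowel of the stem is a high vowel (*hi*, *mibolu*); -e when the last vowel of the stem is a non-high vowel (*pe*, *viwa*, *joho*).
The last vowel of *jo* is /o/, which is a non-high vowel, so the suffix is -e, giving *joe*.
The last vowel of *wutri* is /i/, which is a high vowel, so the suffix is -fim, giving *wutrifim*.

joe, wutrifim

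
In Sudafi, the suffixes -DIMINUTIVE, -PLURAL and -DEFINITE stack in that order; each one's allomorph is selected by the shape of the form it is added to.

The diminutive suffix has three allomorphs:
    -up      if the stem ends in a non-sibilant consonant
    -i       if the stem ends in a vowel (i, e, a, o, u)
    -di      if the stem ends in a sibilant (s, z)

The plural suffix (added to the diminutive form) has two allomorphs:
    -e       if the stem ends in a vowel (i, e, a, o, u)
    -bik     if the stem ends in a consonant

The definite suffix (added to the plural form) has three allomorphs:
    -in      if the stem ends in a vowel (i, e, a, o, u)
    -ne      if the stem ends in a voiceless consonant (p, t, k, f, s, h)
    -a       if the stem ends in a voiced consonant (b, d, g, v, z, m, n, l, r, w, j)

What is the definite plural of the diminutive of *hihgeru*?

hihgeruiein

The final sound of *hihgeru* is /u/, which is a vowel, so the diminutive suffix is -i, giving *hihgerui*.
The final sound of the diminutive form *hihgerui* is /i/, which is a vowel, so the plural suffix is -e, giving *hihgeruie*.
The plural form *hihgeruie* — final sound /e/ (a vowel) → -in → *hihgeruiein*.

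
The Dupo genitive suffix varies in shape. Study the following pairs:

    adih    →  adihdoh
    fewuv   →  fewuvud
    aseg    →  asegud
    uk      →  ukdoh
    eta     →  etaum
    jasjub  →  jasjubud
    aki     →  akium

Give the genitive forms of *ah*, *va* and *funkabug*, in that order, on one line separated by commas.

The pattern is voicing of the final sound: -doh when the stem ends in a voiceless consonant (*adih*, *uk*); -ud when the stem ends in a voiced consonant (*fewuv*, *aseg*, *jasjub*); -um when the stem ends in a vowel (*eta*, *aki*).
*ah*: final sound = /h/, a voiceless consonant → -doh → *ahdoh*.
Since the final sound of *va* is /a/ (a vowel), it takes -um, giving *vaum*.
*funkabug* — final sound /g/ (a voiced consonant) → -ud → *funkabugud*.

ahdoh, vaum, funkabugud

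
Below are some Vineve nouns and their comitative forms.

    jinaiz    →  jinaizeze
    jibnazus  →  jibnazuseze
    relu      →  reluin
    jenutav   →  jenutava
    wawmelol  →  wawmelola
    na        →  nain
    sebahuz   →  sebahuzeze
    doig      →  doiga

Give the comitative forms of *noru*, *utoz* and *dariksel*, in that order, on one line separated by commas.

noruin, utozeze, dariksela

The alternation tracks the final sound of the stem — -eze when the stem ends in a sibilant (*jinaiz*, *jibnazus*, *sebahuz*); -a when the stem ends in a non-sibilant consonant (*jenutav*, *wawmelol*, *doig*); -in when the stem ends in a vowel (*relu*, *na*).
*noru*: final sound = /u/, a vowel → -in → *noruin*.
*utoz*: final sound = /z/, a sibilant → -eze → *utozeze*.
The final sound of *dariksel* is /l/, which is a non-sibilant consonant, so the suffix is -a, giving *dariksela*.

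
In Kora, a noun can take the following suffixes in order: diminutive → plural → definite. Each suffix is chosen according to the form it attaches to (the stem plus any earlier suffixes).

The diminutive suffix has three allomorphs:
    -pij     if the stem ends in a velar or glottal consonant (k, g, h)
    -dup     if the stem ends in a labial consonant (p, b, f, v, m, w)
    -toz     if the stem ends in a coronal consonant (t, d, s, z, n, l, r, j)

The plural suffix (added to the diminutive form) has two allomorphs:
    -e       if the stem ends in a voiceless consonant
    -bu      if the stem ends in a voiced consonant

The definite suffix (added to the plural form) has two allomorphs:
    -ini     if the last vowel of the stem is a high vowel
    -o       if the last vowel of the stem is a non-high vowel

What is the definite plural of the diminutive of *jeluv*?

Since the final consonant of *jeluv* is /v/ (labial), it takes -dup, giving *jeluvdup*.
The diminutive form *jeluvdup* — final consonant /p/ (voiceless) → -e → *jeluvdupe*.
The last vowel of the plural form *jeluvdupe* is /e/, which is a non-high vowel, so the definite suffix is -o, giving *jeluvdupeo*.

jeluvdupeo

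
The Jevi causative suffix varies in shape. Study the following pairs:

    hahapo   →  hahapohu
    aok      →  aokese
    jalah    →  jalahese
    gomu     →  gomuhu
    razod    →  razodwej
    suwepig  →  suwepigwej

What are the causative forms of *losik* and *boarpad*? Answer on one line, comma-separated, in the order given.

losikese, boarpadwej

The pattern is voicing of the final sound: -ese when the stem ends in a voiceless consonant (*aok*, *jalah*); -wej when the stem ends in a voiced consonant (*razod*, *suwepig*); -hu when the stem ends in a vowel (*hahapo*, *gomu*).
*losik* — final sound /k/ (a voiceless consonant) → -ese → *losikese*.
*boarpad*: final sound = /d/, a voiced consonant → -wej → *boarpadwej*.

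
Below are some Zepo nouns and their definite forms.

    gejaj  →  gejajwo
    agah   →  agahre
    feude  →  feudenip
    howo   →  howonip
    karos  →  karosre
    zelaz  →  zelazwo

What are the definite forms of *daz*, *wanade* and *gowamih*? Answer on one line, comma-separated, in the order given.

dazwo, wanadenip, gowamihre

The suffix is conditioned by the final sound: -re when the stem ends in a voiceless consonant (*agah*, *karos*); -wo when the stem ends in a voiced consonant (*gejaj*, *zelaz*); -nip when the stem ends in a vowel (*feude*, *howo*).
The final sound of *daz* is /z/, which is a voiced consonant, so the suffix is -wo, giving *dazwo*.
*wanade*: final sound = /e/, a vowel → -nip → *wanadenip*.
*gowamih*: final sound = /h/, a voiceless consonant → -re → *gowamihre*.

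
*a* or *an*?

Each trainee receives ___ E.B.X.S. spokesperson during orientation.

an

The indefinite article is chosen by the initial *sound* of the following word, not its spelling.
The initialism *E.B.X.S.* is read letter by letter; the first letter, E, is pronounced /iː/, which begins with a vowel sound.
So the article is *an*: Each trainee receives an E.B.X.S. spokesperson during orientation.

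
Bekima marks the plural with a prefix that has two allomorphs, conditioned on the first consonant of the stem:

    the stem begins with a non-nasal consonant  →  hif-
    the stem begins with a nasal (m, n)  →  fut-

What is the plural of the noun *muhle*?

futmuhle

*muhle*: first consonant = /m/, a nasal → fut- → *futmuhle*.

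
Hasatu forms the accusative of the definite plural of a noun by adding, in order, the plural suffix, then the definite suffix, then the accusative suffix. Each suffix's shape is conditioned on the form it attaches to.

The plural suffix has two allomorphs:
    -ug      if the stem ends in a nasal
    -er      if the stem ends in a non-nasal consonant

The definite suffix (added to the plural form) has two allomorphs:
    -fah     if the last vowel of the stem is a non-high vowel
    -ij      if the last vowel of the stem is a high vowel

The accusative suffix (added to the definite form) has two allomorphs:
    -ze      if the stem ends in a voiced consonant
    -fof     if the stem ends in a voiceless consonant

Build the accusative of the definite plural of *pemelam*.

pemelamugijze

*pemelam* — final consonant /m/ (a nasal) → -ug → *pemelamug*.
The plural form *pemelamug* — last vowel /u/ (a high vowel) → -ij → *pemelamugij*.
The final consonant of the definite form *pemelamugij* is /j/, which is voiced, so the accusative suffix is -ze, giving *pemelamugijze*.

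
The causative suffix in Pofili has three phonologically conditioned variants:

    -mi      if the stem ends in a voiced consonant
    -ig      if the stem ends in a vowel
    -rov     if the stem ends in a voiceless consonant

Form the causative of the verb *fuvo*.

Since the final sound of *fuvo* is /o/ (a vowel), it takes -ig, giving *fuvoig*.

fuvoig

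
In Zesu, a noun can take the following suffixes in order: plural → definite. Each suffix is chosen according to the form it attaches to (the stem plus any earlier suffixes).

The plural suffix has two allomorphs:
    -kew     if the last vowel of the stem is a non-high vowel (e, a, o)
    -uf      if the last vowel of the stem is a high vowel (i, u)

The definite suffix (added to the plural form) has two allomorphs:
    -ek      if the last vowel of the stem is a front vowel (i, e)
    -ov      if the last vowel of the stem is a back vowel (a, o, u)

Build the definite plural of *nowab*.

Since the last vowel of *nowab* is /a/ (a non-high vowel), it takes -kew, giving *nowabkew*.
The plural form *nowabkew*: last vowel = /e/, a front vowel → -ek → *nowabkewek*.

nowabkewek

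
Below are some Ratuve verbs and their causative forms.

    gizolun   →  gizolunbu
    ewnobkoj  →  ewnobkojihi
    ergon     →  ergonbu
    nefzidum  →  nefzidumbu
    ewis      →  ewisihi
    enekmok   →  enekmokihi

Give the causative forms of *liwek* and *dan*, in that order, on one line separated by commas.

liwekihi, danbu

Looking at the final consonant of each stem: -bu when the stem ends in a nasal (*gizolun*, *ergon*, *nefzidum*); -ihi when the stem ends in a non-nasal consonant (*ewnobkoj*, *ewis*, *enekmok*).
Since the final consonant of *liwek* is /k/ (non-nasal), it takes -ihi, giving *liwekihi*.
*dan* — final consonant /n/ (a nasal) → -bu → *danbu*.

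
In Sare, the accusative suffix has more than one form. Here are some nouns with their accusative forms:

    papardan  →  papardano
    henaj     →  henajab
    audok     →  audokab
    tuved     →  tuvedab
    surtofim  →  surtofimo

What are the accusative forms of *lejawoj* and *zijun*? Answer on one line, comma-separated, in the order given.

The pattern is nasality of the final consonant: -o when the stem ends in a nasal (*papardan*, *surtofim*); -ab when the stem ends in a non-nasal consonant (*henaj*, *audok*, *tuved*).
The final consonant of *lejawoj* is /j/, which is non-nasal, so the suffix is -ab, giving *lejawojab*.
The final consonant of *zijun* is /n/, which is a nasal, so the suffix is -o, giving *zijuno*.

lejawojab, zijuno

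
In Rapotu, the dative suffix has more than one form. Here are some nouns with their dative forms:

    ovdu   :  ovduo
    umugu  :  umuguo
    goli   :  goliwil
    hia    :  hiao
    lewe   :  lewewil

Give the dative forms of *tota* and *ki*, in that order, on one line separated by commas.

Looking at the last vowel of each stem: -wil when the last vowel of the stem is a front vowel (*goli*, *lewe*); -o when the last vowel of the stem is a back vowel (*ovdu*, *umugu*, *hia*).
The last vowel of *tota* is /a/, which is a back vowel, so the suffix is -o, giving *totao*.
The last vowel of *ki* is /i/, which is a front vowel, so the suffix is -wil, giving *kiwil*.

totao, kiwil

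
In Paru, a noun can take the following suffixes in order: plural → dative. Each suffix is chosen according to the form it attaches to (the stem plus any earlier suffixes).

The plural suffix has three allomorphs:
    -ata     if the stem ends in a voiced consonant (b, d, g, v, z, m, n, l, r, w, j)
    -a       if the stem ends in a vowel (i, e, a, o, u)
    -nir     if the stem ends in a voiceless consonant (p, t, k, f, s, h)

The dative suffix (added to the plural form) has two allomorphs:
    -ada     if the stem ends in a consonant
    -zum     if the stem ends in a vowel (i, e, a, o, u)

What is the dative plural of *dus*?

dusnirada

Since the final sound of *dus* is /s/ (a voiceless consonant), it takes -nir, giving *dusnir*.
The plural form *dusnir* — final sound /r/ (a consonant) → -ada → *dusnirada*.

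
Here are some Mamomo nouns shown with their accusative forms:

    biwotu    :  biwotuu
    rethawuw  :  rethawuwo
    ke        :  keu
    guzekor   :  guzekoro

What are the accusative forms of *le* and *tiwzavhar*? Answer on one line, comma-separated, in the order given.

leu, tiwzavharo

Looking at the final sound of each stem: -o when the stem ends in a consonant (*rethawuw*, *guzekor*); -u when the stem ends in a vowel (*biwotu*, *ke*).
Since the final sound of *le* is /e/ (a vowel), it takes -u, giving *leu*.
Since the final sound of *tiwzavhar* is /r/ (a consonant), it takes -o, giving *tiwzavharo*.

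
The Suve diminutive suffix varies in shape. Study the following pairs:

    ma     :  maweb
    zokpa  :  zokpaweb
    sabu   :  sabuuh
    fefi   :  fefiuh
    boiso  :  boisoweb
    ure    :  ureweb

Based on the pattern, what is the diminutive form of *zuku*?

zukuuh

The alternation tracks the last vowel of the stem — -uh when the last vowel of the stem is a high vowel (*sabu*, *fefi*); -web when the last vowel of the stem is a non-high vowel (*ma*, *zokpa*, *boiso*, *ure*).
*zuku* — last vowel /u/ (a high vowel) → -uh → *zukuuh*.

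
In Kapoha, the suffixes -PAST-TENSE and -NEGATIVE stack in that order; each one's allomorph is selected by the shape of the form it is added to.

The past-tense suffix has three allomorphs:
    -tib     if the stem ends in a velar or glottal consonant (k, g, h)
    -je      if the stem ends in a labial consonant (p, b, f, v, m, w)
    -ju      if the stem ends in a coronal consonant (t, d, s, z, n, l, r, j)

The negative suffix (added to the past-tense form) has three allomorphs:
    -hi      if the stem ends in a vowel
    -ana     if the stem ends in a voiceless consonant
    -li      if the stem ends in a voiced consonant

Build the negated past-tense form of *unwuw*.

unwuwjehi

The final consonant of *unwuw* is /w/, which is labial, so the past-tense suffix is -je, giving *unwuwje*.
The past-tense form *unwuwje* — final sound /e/ (a vowel) → -hi → *unwuwjehi*.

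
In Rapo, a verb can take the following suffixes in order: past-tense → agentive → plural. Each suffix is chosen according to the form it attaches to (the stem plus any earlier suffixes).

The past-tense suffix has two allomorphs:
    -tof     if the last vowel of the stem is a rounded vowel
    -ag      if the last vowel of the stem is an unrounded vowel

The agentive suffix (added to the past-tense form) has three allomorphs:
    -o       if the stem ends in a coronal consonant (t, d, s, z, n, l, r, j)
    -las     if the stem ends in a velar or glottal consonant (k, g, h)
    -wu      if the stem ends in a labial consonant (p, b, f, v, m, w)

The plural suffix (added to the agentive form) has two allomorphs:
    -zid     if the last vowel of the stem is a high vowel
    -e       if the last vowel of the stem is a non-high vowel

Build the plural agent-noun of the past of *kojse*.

kojseaglase

*kojse*: last vowel = /e/, an unrounded vowel → -ag → *kojseag*.
The past-tense form *kojseag*: final consonant = /g/, velar/glottal → -las → *kojseaglas*.
The agentive form *kojseaglas* — last vowel /a/ (a non-high vowel) → -e → *kojseaglase*.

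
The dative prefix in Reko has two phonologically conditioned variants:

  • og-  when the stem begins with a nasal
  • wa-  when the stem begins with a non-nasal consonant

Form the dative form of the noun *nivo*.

ognivo

*nivo*: first consonant = /n/, a nasal → og- → *ognivo*.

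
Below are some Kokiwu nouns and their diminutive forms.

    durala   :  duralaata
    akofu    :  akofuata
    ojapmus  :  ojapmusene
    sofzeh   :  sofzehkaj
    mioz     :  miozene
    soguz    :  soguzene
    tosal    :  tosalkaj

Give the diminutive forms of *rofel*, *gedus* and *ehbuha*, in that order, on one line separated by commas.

rofelkaj, gedusene, ehbuhaata

The pattern is sibilance of the final sound: -ene when the stem ends in a sibilant (*ojapmus*, *mioz*, *soguz*); -kaj when the stem ends in a non-sibilant consonant (*sofzeh*, *tosal*); -ata when the stem ends in a vowel (*durala*, *akofu*).
Since the final sound of *rofel* is /l/ (a non-sibilant consonant), it takes -kaj, giving *rofelkaj*.
*gedus* — final sound /s/ (a sibilant) → -ene → *gedusene*.
*ehbuha*: final sound = /a/, a vowel → -ata → *ehbuhaata*.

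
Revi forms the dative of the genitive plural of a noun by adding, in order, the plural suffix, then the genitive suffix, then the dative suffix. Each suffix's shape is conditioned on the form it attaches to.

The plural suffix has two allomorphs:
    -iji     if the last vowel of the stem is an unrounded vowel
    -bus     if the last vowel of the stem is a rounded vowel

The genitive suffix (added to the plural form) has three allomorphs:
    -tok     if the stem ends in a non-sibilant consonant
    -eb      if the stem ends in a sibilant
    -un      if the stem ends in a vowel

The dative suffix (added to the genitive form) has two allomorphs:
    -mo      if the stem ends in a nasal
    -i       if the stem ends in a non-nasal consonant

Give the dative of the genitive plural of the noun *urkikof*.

Since the last vowel of *urkikof* is /o/ (a rounded vowel), it takes -bus, giving *urkikofbus*.
The final sound of the plural form *urkikofbus* is /s/, which is a sibilant, so the genitive suffix is -eb, giving *urkikofbuseb*.
The genitive form *urkikofbuseb*: final consonant = /b/, non-nasal → -i → *urkikofbusebi*.

urkikofbusebi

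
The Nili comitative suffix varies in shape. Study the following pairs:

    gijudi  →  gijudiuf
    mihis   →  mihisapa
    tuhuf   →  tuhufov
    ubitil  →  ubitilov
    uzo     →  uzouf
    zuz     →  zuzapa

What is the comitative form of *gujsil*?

The suffix is conditioned by the final sound: -apa when the stem ends in a sibilant (*mihis*, *zuz*); -ov when the stem ends in a non-sibilant consonant (*tuhuf*, *ubitil*); -uf when the stem ends in a vowel (*gijudi*, *uzo*).
The final sound of *gujsil* is /l/, which is a non-sibilant consonant, so the suffix is -ov, giving *gujsilov*.

gujsilov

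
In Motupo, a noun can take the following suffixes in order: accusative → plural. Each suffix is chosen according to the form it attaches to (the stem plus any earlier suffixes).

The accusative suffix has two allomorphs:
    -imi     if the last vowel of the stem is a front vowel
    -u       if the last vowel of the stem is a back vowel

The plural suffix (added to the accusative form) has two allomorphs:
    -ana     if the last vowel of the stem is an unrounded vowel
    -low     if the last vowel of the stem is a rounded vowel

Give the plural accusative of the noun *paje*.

Since the last vowel of *paje* is /e/ (a front vowel), it takes -imi, giving *pajeimi*.
The accusative form *pajeimi* — last vowel /i/ (an unrounded vowel) → -ana → *pajeimiana*.

pajeimiana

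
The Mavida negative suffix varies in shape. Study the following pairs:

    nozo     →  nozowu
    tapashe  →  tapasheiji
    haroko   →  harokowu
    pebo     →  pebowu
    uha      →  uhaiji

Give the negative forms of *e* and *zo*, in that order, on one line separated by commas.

Looking at the last vowel of each stem: -wu when the last vowel of the stem is a rounded vowel (*nozo*, *haroko*, *pebo*); -iji when the last vowel of the stem is an unrounded vowel (*tapashe*, *uha*).
*e*: last vowel = /e/, an unrounded vowel → -iji → *eiji*.
*zo* — last vowel /o/ (a rounded vowel) → -wu → *zowu*.

eiji, zowu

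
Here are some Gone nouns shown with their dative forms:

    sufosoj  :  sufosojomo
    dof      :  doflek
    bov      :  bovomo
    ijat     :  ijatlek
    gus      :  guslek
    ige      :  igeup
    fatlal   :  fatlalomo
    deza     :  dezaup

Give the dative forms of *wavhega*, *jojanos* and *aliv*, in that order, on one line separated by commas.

wavhegaup, jojanoslek, alivomo

The pattern is voicing of the final sound: -lek when the stem ends in a voiceless consonant (*dof*, *ijat*, *gus*); -omo when the stem ends in a voiced consonant (*sufosoj*, *bov*, *fatlal*); -up when the stem ends in a vowel (*ige*, *deza*).
*wavhega*: final sound = /a/, a vowel → -up → *wavhegaup*.
The final sound of *jojanos* is /s/, which is a voiceless consonant, so the suffix is -lek, giving *jojanoslek*.
The final sound of *aliv* is /v/, which is a voiced consonant, so the suffix is -omo, giving *alivomo*.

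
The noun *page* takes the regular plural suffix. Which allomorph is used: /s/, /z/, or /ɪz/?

/ɪz/

The stem *page* ends in a sibilant (/s, z, ʃ, ʒ, tʃ, dʒ/).
The plural suffix surfaces as /ɪz/ after sibilants, /s/ after other voiceless consonants, and /z/ after other voiced sounds.
So the plural -s on *page* is pronounced /ɪz/.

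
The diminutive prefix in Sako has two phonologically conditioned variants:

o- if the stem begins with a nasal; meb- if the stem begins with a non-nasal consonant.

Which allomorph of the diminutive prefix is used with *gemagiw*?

*gemagiw*: first consonant = /g/, non-nasal → meb-.

meb-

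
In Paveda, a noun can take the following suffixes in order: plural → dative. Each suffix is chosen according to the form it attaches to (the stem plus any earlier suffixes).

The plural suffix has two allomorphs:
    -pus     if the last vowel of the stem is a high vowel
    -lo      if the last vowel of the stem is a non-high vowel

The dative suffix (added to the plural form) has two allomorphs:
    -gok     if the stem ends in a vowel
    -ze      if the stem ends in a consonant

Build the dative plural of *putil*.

putilpusze

Since the last vowel of *putil* is /i/ (a high vowel), it takes -pus, giving *putilpus*.
The plural form *putilpus* — final sound /s/ (a consonant) → -ze → *putilpusze*.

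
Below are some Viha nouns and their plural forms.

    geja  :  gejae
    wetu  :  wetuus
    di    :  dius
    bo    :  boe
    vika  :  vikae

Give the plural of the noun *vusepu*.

vusepuus

Looking at the last vowel of each stem: -us when the last vowel of the stem is a high vowel (*wetu*, *di*); -e when the last vowel of the stem is a non-high vowel (*geja*, *bo*, *vika*).
*vusepu*: last vowel = /u/, a high vowel → -us → *vusepuus*.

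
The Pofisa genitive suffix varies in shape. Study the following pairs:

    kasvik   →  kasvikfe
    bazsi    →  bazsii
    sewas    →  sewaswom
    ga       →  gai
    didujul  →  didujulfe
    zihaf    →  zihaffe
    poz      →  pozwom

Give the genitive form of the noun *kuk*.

The pattern is sibilance of the final sound: -wom when the stem ends in a sibilant (*sewas*, *poz*); -fe when the stem ends in a non-sibilant consonant (*kasvik*, *didujul*, *zihaf*); -i when the stem ends in a vowel (*bazsi*, *ga*).
The final sound of *kuk* is /k/, which is a non-sibilant consonant, so the suffix is -fe, giving *kukfe*.

kukfe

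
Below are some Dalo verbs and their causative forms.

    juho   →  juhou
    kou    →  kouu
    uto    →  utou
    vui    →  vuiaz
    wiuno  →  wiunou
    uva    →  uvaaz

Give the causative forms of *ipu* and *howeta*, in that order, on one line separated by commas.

ipuu, howetaaz

The pattern is rounding harmony: -u when the last vowel of the stem is a rounded vowel (*juho*, *kou*, *uto*, *wiuno*); -az when the last vowel of the stem is an unrounded vowel (*vui*, *uva*).
*ipu*: last vowel = /u/, a rounded vowel → -u → *ipuu*.
The last vowel of *howeta* is /a/, which is an unrounded vowel, so the suffix is -az, giving *howetaaz*.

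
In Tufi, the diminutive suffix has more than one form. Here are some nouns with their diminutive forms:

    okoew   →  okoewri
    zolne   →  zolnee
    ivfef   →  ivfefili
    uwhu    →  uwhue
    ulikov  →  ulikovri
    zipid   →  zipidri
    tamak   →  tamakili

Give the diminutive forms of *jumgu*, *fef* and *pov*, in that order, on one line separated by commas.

jumgue, fefili, povri

The pattern is voicing of the final sound: -ili when the stem ends in a voiceless consonant (*ivfef*, *tamak*); -ri when the stem ends in a voiced consonant (*okoew*, *ulikov*, *zipid*); -e when the stem ends in a vowel (*zolne*, *uwhu*).
*jumgu* — final sound /u/ (a vowel) → -e → *jumgue*.
*fef* — final sound /f/ (a voiceless consonant) → -ili → *fefili*.
The final sound of *pov* is /v/, which is a voiced consonant, so the suffix is -ri, giving *povri*.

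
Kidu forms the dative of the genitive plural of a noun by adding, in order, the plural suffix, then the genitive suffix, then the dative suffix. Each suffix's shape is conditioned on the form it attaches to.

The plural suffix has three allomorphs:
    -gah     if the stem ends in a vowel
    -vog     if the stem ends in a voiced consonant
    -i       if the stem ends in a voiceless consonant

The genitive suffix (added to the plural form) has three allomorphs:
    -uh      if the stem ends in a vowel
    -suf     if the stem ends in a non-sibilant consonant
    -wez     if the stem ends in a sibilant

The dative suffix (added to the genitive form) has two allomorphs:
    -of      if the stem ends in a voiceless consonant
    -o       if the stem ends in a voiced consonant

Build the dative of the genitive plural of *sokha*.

*sokha*: final sound = /a/, a vowel → -gah → *sokhagah*.
The final sound of the plural form *sokhagah* is /h/, which is a non-sibilant consonant, so the genitive suffix is -suf, giving *sokhagahsuf*.
The final consonant of the genitive form *sokhagahsuf* is /f/, which is voiceless, so the dative suffix is -of, giving *sokhagahsufof*.

sokhagahsufof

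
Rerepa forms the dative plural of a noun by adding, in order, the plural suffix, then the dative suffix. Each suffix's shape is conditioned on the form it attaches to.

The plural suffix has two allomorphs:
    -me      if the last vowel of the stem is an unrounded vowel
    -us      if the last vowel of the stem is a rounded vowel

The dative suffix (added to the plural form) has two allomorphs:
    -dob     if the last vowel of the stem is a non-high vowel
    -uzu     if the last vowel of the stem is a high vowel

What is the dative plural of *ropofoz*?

*ropofoz*: last vowel = /o/, a rounded vowel → -us → *ropofozus*.
The last vowel of the plural form *ropofozus* is /u/, which is a high vowel, so the dative suffix is -uzu, giving *ropofozusuzu*.

ropofozusuzu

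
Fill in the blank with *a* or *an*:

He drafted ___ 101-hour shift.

The indefinite article is chosen by the initial *sound* of the following word, not its spelling.
The number *101* is spoken "one hundred …", beginning with /wʌn/ — a consonant sound.
So the article is *a*: He drafted a 101-hour shift.

a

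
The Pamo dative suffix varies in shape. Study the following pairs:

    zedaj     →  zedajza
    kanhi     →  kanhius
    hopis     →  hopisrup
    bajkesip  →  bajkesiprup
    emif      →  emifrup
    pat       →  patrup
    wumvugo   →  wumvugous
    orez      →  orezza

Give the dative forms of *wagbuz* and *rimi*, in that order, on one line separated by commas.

The pattern is voicing of the final sound: -rup when the stem ends in a voiceless consonant (*hopis*, *bajkesip*, *emif*, *pat*); -za when the stem ends in a voiced consonant (*zedaj*, *orez*); -us when the stem ends in a vowel (*kanhi*, *wumvugo*).
Since the final sound of *wagbuz* is /z/ (a voiced consonant), it takes -za, giving *wagbuzza*.
*rimi*: final sound = /i/, a vowel → -us → *rimius*.

wagbuzza, rimius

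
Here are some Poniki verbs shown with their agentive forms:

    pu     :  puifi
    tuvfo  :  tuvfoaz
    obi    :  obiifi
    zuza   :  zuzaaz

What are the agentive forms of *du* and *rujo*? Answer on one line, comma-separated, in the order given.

Looking at the last vowel of each stem: -ifi when the last vowel of the stem is a high vowel (*pu*, *obi*); -az when the last vowel of the stem is a non-high vowel (*tuvfo*, *zuza*).
*du*: last vowel = /u/, a high vowel → -ifi → *duifi*.
*rujo* — last vowel /o/ (a non-high vowel) → -az → *rujoaz*.

duifi, rujoaz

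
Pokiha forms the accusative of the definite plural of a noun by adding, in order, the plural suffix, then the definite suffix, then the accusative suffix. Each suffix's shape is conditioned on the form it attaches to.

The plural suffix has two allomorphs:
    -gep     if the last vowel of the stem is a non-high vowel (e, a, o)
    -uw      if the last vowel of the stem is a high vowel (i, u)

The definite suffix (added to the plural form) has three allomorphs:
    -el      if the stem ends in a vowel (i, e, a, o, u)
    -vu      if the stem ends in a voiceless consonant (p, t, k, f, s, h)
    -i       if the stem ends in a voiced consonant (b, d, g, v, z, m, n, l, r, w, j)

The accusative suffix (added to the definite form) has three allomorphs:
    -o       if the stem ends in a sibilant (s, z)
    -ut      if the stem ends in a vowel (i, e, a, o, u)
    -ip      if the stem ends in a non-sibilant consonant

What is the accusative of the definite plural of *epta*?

Since the last vowel of *epta* is /a/ (a non-high vowel), it takes -gep, giving *eptagep*.
Since the final sound of the plural form *eptagep* is /p/ (a voiceless consonant), it takes -vu, giving *eptagepvu*.
The definite form *eptagepvu* — final sound /u/ (a vowel) → -ut → *eptagepvuut*.

eptagepvuut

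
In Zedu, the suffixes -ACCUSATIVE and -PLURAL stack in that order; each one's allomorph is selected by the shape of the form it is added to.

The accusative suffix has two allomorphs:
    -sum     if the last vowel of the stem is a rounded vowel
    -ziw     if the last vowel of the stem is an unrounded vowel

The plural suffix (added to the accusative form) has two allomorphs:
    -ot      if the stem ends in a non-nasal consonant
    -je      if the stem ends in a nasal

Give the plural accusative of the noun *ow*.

Since the last vowel of *ow* is /o/ (a rounded vowel), it takes -sum, giving *owsum*.
The accusative form *owsum*: final consonant = /m/, a nasal → -je → *owsumje*.

owsumje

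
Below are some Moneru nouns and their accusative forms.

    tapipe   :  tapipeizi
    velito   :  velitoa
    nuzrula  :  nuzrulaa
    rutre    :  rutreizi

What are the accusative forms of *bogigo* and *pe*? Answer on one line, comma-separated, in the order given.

The alternation tracks the last vowel of the stem — -izi when the last vowel of the stem is a front vowel (*tapipe*, *rutre*); -a when the last vowel of the stem is a back vowel (*velito*, *nuzrula*).
*bogigo* — last vowel /o/ (a back vowel) → -a → *bogigoa*.
*pe* — last vowel /e/ (a front vowel) → -izi → *peizi*.

bogigoa, peizi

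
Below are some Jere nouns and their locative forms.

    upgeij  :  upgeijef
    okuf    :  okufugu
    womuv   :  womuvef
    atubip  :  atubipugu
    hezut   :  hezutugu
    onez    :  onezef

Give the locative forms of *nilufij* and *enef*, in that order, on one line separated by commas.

The alternation tracks the final consonant of the stem — -ugu when the stem ends in a voiceless consonant (*okuf*, *atubip*, *hezut*); -ef when the stem ends in a voiced consonant (*upgeij*, *womuv*, *onez*).
Since the final consonant of *nilufij* is /j/ (voiced), it takes -ef, giving *nilufijef*.
The final consonant of *enef* is /f/, which is voiceless, so the suffix is -ugu, giving *enefugu*.

nilufijef, enefugu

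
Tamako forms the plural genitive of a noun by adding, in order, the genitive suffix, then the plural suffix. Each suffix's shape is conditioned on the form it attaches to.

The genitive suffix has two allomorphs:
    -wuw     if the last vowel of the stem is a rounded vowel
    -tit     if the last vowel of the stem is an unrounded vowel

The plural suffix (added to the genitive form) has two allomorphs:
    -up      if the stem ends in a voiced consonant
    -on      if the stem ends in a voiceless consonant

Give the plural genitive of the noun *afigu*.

The last vowel of *afigu* is /u/, which is a rounded vowel, so the genitive suffix is -wuw, giving *afiguwuw*.
Since the final consonant of the genitive form *afiguwuw* is /w/ (voiced), it takes -up, giving *afiguwuwup*.

afiguwuwup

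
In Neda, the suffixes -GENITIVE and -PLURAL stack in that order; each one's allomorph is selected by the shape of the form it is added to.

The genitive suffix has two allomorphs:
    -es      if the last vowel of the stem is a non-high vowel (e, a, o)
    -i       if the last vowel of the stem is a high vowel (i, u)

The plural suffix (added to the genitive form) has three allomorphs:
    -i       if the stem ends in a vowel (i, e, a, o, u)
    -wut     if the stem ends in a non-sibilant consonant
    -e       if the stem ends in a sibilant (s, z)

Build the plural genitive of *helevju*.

*helevju*: last vowel = /u/, a high vowel → -i → *helevjui*.
Since the final sound of the genitive form *helevjui* is /i/ (a vowel), it takes -i, giving *helevjuii*.

helevjuii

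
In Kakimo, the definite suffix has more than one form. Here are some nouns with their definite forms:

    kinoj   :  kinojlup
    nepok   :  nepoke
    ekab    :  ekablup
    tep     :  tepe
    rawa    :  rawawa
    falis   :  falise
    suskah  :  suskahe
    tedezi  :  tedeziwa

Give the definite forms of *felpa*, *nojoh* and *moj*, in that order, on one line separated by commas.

The alternation tracks the final sound of the stem — -e when the stem ends in a voiceless consonant (*nepok*, *tep*, *falis*, *suskah*); -lup when the stem ends in a voiced consonant (*kinoj*, *ekab*); -wa when the stem ends in a vowel (*rawa*, *tedezi*).
*felpa* — final sound /a/ (a vowel) → -wa → *felpawa*.
The final sound of *nojoh* is /h/, which is a voiceless consonant, so the suffix is -e, giving *nojohe*.
*moj*: final sound = /j/, a voiced consonant → -lup → *mojlup*.

felpawa, nojohe, mojlup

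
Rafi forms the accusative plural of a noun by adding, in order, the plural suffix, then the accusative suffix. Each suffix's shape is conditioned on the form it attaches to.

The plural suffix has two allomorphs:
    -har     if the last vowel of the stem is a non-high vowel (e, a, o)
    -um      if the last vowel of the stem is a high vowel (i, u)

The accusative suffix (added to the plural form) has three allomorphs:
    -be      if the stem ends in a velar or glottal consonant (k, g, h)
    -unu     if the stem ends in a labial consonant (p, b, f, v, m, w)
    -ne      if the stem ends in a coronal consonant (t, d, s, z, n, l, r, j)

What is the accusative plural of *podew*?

podewharne

*podew* — last vowel /e/ (a non-high vowel) → -har → *podewhar*.
The plural form *podewhar*: final consonant = /r/, coronal → -ne → *podewharne*.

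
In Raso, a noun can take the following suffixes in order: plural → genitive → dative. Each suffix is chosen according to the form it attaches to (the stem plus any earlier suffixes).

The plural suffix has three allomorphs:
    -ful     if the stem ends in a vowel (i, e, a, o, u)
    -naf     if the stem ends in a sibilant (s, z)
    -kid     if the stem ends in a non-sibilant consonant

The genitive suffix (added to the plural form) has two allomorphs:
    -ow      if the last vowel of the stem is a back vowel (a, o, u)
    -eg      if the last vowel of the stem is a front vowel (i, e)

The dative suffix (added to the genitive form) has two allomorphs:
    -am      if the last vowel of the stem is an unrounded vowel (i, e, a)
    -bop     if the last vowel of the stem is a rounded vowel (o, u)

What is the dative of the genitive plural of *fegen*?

Since the final sound of *fegen* is /n/ (a non-sibilant consonant), it takes -kid, giving *fegenkid*.
The plural form *fegenkid* — last vowel /i/ (a front vowel) → -eg → *fegenkideg*.
The genitive form *fegenkideg* — last vowel /e/ (an unrounded vowel) → -am → *fegenkidegam*.

fegenkidegam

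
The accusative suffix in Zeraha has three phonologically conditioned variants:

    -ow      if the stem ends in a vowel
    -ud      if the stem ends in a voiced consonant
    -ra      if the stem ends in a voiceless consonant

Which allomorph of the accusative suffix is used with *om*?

*om* — final sound /m/ (a voiced consonant) → -ud.

-ud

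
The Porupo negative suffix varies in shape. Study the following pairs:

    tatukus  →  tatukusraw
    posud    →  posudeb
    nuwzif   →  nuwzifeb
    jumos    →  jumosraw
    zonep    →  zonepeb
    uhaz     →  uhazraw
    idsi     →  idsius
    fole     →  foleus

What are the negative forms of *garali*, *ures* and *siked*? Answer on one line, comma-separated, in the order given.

garalius, uresraw, sikedeb

The suffix is conditioned by the final sound: -raw when the stem ends in a sibilant (*tatukus*, *jumos*, *uhaz*); -eb when the stem ends in a non-sibilant consonant (*posud*, *nuwzif*, *zonep*); -us when the stem ends in a vowel (*idsi*, *fole*).
*garali* — final sound /i/ (a vowel) → -us → *garalius*.
Since the final sound of *ures* is /s/ (a sibilant), it takes -raw, giving *uresraw*.
The final sound of *siked* is /d/, which is a non-sibilant consonant, so the suffix is -eb, giving *sikedeb*.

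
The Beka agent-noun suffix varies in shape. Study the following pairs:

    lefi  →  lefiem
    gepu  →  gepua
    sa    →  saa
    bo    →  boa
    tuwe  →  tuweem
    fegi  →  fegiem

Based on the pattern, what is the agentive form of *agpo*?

Looking at the last vowel of each stem: -em when the last vowel of the stem is a front vowel (*lefi*, *tuwe*, *fegi*); -a when the last vowel of the stem is a back vowel (*gepu*, *sa*, *bo*).
Since the last vowel of *agpo* is /o/ (a back vowel), it takes -a, giving *agpoa*.

agpoa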